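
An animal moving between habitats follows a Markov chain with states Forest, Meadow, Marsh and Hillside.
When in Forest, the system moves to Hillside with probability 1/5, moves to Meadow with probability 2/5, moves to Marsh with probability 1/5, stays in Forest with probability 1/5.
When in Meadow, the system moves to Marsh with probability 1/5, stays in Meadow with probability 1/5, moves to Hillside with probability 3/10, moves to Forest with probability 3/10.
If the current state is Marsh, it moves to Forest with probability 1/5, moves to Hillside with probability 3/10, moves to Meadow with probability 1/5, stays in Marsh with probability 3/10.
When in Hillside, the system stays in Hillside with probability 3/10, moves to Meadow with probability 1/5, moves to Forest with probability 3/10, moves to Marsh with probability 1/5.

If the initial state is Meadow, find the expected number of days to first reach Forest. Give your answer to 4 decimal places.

Let t(s) be the expected number of days to first reach Forest from state s, with t(Forest) = 0. Conditioning on the first day:
t(Meadow) = 1 + 0.2·t(Meadow) + 0.2·t(Marsh) + 0.3·t(Hillside)
t(Marsh) = 1 + 0.2·t(Meadow) + 0.3·t(Marsh) + 0.3·t(Hillside)
t(Hillside) = 1 + 0.2·t(Meadow) + 0.2·t(Marsh) + 0.3·t(Hillside)
Solving: t(Meadow) = 3.6000, t(Marsh) = 4.0000, t(Hillside) = 3.6000.
Expected days from Meadow to Forest: 3.6000.

3.6000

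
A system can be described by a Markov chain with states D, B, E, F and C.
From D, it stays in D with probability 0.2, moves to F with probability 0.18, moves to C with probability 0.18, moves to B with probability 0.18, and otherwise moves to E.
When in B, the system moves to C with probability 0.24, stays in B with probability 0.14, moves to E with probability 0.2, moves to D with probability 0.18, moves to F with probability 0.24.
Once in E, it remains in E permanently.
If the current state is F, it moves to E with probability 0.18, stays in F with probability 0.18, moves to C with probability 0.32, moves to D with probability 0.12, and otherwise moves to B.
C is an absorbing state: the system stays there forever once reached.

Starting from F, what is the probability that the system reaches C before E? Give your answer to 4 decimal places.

Let h(s) be the probability of absorption at C starting from transient state s. Then h(C) = 1 and h(E) = 0. By first-step analysis:
h(D) = 0.2·h(D) + 0.18·h(B) + 0.26·0 + 0.18·h(F) + 0.18·1
h(B) = 0.18·h(D) + 0.14·h(B) + 0.2·0 + 0.24·h(F) + 0.24·1
h(F) = 0.12·h(D) + 0.2·h(B) + 0.18·0 + 0.18·h(F) + 0.32·1
Solving: h(D) = 0.4813, h(B) = 0.5455, h(F) = 0.5937.
Starting from F, the probability is 0.5937.

0.5937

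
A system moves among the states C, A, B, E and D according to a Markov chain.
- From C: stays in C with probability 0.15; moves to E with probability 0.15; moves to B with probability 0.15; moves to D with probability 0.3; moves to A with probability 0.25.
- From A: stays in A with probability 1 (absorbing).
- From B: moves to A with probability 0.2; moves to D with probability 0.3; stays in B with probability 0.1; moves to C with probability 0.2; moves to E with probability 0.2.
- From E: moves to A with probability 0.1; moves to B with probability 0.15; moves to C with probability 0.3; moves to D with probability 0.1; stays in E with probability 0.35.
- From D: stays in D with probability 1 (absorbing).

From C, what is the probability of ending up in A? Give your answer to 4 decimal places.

Let h(s) be the probability of absorption at A starting from transient state s. Then h(A) = 1 and h(D) = 0. By first-step analysis:
h(C) = 0.15·h(C) + 0.25·1 + 0.15·h(B) + 0.15·h(E) + 0.3·0
h(B) = 0.2·h(C) + 0.2·1 + 0.1·h(B) + 0.2·h(E) + 0.3·0
h(E) = 0.3·h(C) + 0.1·1 + 0.15·h(B) + 0.35·h(E) + 0.1·0
Solving: h(C) = 0.4501, h(B) = 0.4244, h(E) = 0.4595.
Starting from C, the probability is 0.4501.

0.4501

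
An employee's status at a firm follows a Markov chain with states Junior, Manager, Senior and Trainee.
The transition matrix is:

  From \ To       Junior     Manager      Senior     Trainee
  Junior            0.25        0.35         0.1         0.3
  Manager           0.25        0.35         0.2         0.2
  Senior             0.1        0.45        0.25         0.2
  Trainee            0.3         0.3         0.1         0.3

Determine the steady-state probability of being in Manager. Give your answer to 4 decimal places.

0.3535

Let the stationary distribution be π with π = πP and π_1 + π_2 + π_3 + π_4 = 1.
π_1 = 0.25·π_1 + 0.25·π_2 + 0.1·π_3 + 0.3·π_4
π_2 = 0.35·π_1 + 0.35·π_2 + 0.45·π_3 + 0.3·π_4
π_3 = 0.1·π_1 + 0.2·π_2 + 0.25·π_3 + 0.1·π_4
Solving with the normalization constraint gives π = (0.2386, 0.3535, 0.1592, 0.2487).
So the stationary probability of Manager is 0.3535.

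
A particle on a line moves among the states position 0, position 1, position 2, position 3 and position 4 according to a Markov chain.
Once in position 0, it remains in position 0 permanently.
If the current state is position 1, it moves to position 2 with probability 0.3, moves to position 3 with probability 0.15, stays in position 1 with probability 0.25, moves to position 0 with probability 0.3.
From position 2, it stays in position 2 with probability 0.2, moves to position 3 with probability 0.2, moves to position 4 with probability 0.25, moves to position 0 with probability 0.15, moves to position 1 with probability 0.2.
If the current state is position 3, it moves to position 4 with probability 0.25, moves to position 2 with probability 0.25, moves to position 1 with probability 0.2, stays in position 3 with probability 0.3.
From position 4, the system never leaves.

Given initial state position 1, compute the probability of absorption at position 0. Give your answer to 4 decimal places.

0.6402

Let h(s) be the probability of absorption at position 0 starting from transient state s. Then h(position 0) = 1 and h(position 4) = 0. By first-step analysis:
h(position 1) = 0.3·1 + 0.25·h(position 1) + 0.3·h(position 2) + 0.15·h(position 3)
h(position 2) = 0.15·1 + 0.2·h(position 1) + 0.2·h(position 2) + 0.2·h(position 3) + 0.25·0
h(position 3) = 0.2·h(position 1) + 0.25·h(position 2) + 0.3·h(position 3) + 0.25·0
Solving: h(position 1) = 0.6402, h(position 2) = 0.4318, h(position 3) = 0.3371.
Starting from position 1, the probability is 0.6402.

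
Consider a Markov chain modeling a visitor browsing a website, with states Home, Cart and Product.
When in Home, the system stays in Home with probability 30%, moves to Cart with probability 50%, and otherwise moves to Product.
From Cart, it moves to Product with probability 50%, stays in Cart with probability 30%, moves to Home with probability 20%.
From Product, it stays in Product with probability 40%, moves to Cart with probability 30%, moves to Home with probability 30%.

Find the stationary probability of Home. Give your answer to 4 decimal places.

0.2647

Let the stationary distribution be π with π = πP and π_1 + π_2 + π_3 = 1.
π_1 = 0.3·π_1 + 0.2·π_2 + 0.3·π_3
π_2 = 0.5·π_1 + 0.3·π_2 + 0.3·π_3
Solving with the normalization constraint gives π = (0.2647, 0.3529, 0.3824).
So the stationary probability of Home is 0.2647.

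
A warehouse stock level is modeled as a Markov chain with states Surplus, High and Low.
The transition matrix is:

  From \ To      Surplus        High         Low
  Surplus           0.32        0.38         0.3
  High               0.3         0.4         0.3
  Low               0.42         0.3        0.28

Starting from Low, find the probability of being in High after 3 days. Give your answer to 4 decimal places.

Propagate the distribution vector 3 days from Low.
After 0 days: (0.0000, 0.0000, 1.0000)
After 1 day: (0.4200, 0.3000, 0.2800)
After 2 days: (0.3420, 0.3636, 0.2944)
After 3 days: (0.3422, 0.3637, 0.2941)
P(in High after 3 days) = 0.3637

0.3637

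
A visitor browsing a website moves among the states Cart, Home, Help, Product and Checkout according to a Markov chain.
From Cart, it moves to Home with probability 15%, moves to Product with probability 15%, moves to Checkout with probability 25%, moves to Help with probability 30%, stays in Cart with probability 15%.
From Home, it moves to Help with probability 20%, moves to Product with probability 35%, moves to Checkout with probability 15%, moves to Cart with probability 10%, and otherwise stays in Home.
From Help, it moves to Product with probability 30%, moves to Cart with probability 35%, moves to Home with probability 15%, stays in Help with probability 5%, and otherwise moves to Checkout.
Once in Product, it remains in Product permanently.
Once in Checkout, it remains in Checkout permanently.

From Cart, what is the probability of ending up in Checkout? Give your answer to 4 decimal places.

0.4951

Let h(s) be the probability of absorption at Checkout starting from transient state s. Then h(Checkout) = 1 and h(Product) = 0. By first-step analysis:
h(Cart) = 0.15·h(Cart) + 0.15·h(Home) + 0.3·h(Help) + 0.15·0 + 0.25·1
h(Home) = 0.1·h(Cart) + 0.2·h(Home) + 0.2·h(Help) + 0.35·0 + 0.15·1
h(Help) = 0.35·h(Cart) + 0.15·h(Home) + 0.05·h(Help) + 0.3·0 + 0.15·1
Solving: h(Cart) = 0.4951, h(Home) = 0.3482, h(Help) = 0.3953.
Starting from Cart, the probability is 0.4951.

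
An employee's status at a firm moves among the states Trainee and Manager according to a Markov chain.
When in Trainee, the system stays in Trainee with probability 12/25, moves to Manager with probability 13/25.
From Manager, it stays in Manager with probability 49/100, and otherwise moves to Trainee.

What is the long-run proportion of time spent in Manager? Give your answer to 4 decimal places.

0.5049

Let the stationary distribution be π with π = πP and π_1 + π_2 = 1.
π_1 = 0.48·π_1 + 0.51·π_2
Solving with the normalization constraint gives π = (0.4951, 0.5049).
So the stationary probability of Manager is 0.5049.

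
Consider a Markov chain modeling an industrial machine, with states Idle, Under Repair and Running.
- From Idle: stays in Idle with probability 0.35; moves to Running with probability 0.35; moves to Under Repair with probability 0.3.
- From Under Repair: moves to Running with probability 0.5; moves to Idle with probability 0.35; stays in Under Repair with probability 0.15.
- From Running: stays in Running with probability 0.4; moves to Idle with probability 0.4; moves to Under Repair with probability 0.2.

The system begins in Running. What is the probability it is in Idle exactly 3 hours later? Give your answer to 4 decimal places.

Propagate the distribution vector 3 hours from Running.
After 0 hours: (0.0000, 0.0000, 1.0000)
After 1 hour: (0.4000, 0.2000, 0.4000)
After 2 hours: (0.3700, 0.2300, 0.4000)
After 3 hours: (0.3700, 0.2255, 0.4045)
P(in Idle after 3 hours) = 0.3700

0.3700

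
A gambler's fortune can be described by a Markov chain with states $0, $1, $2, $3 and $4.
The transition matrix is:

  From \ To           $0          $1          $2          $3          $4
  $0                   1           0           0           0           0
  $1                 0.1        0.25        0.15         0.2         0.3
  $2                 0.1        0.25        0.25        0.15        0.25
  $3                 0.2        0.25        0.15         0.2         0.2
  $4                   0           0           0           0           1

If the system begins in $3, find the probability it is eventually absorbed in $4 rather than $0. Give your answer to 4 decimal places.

Let h(s) be the probability of absorption at $4 starting from transient state s. Then h($4) = 1 and h($0) = 0. By first-step analysis:
h($1) = 0.1·0 + 0.25·h($1) + 0.15·h($2) + 0.2·h($3) + 0.3·1
h($2) = 0.1·0 + 0.25·h($1) + 0.25·h($2) + 0.15·h($3) + 0.25·1
h($3) = 0.2·0 + 0.25·h($1) + 0.15·h($2) + 0.2·h($3) + 0.2·1
Solving: h($1) = 0.6957, h($2) = 0.6844, h($3) = 0.5957.
Starting from $3, the probability is 0.5957.

0.5957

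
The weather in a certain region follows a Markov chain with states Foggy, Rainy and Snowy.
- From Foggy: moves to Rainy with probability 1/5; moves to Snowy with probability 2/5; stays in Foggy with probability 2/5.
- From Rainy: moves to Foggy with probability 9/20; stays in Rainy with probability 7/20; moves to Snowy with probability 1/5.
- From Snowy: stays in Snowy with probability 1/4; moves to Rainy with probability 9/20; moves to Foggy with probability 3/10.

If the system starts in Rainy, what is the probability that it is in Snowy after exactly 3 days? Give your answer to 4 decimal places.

0.2945

Propagate the distribution vector 3 days from Rainy.
After 0 days: (0.0000, 1.0000, 0.0000)
After 1 day: (0.4500, 0.3500, 0.2000)
After 2 days: (0.3975, 0.3025, 0.3000)
After 3 days: (0.3851, 0.3204, 0.2945)
P(in Snowy after 3 days) = 0.2945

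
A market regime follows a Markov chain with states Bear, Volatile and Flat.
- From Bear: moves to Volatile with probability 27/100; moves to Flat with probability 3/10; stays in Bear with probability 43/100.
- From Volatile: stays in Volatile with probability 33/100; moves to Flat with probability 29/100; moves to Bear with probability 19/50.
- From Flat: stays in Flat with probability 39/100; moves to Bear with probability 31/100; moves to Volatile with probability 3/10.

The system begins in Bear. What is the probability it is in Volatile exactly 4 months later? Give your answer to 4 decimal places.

0.2976

Propagate the distribution vector 4 months from Bear.
After 0 months: (1.0000, 0.0000, 0.0000)
After 1 month: (0.4300, 0.2700, 0.3000)
After 2 months: (0.3805, 0.2952, 0.3243)
After 3 months: (0.3763, 0.2974, 0.3262)
After 4 months: (0.3760, 0.2976, 0.3264)
P(in Volatile after 4 months) = 0.2976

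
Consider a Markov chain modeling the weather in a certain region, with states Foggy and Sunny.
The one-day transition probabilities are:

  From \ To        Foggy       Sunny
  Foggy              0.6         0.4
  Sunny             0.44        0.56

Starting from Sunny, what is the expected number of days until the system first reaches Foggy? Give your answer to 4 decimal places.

2.2727

Let t(s) be the expected number of days to first reach Foggy from state s, with t(Foggy) = 0. Conditioning on the first day:
t(Sunny) = 1 + 0.56·t(Sunny)
Solving: t(Sunny) = 2.2727.
Expected days from Sunny to Foggy: 2.2727.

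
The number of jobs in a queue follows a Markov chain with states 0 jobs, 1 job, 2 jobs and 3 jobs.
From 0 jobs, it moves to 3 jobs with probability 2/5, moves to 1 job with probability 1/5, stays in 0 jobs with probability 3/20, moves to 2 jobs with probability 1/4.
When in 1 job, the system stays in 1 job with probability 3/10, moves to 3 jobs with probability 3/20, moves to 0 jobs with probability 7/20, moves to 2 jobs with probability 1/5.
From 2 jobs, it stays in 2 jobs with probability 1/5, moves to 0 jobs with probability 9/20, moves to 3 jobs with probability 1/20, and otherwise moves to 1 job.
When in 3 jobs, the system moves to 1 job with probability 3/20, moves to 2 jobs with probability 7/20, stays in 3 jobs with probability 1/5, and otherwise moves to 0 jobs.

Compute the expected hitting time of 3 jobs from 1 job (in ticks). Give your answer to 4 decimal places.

4.8577

Let t(s) be the expected number of ticks to first reach 3 jobs from state s, with t(3 jobs) = 0. Conditioning on the first tick:
t(0 jobs) = 1 + 0.15·t(0 jobs) + 0.2·t(1 job) + 0.25·t(2 jobs)
t(1 job) = 1 + 0.35·t(0 jobs) + 0.3·t(1 job) + 0.2·t(2 jobs)
t(2 jobs) = 1 + 0.45·t(0 jobs) + 0.3·t(1 job) + 0.2·t(2 jobs)
Solving: t(0 jobs) = 3.8618, t(1 job) = 4.8577, t(2 jobs) = 5.2439.
Expected ticks from 1 job to 3 jobs: 4.8577.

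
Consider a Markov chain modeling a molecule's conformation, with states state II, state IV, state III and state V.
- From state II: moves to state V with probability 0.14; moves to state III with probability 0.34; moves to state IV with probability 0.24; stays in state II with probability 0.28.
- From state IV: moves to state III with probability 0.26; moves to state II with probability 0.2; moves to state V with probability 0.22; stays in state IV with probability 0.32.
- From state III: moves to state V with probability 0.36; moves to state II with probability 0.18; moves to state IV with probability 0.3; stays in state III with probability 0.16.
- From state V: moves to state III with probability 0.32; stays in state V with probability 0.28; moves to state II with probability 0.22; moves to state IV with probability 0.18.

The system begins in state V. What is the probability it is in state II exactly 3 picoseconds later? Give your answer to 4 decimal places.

0.2174

Propagate the distribution vector 3 picoseconds from state V.
After 0 picoseconds: (0.0000, 0.0000, 0.0000, 1.0000)
After 1 picosecond: (0.2200, 0.1800, 0.3200, 0.2800)
After 2 picoseconds: (0.2168, 0.2568, 0.2624, 0.2640)
After 3 picoseconds: (0.2174, 0.2604, 0.2669, 0.2552)
P(in state II after 3 picoseconds) = 0.2174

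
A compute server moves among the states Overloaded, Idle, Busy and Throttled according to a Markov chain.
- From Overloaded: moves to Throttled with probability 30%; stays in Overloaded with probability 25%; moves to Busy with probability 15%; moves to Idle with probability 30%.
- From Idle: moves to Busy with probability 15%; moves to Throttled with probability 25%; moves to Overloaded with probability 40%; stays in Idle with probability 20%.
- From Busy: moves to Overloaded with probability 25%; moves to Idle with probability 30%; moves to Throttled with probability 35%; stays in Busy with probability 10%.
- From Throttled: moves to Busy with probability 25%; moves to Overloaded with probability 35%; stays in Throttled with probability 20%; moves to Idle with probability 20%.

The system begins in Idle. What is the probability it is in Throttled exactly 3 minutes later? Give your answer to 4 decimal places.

Propagate the distribution vector 3 minutes from Idle.
After 0 minutes: (0.0000, 1.0000, 0.0000, 0.0000)
After 1 minute: (0.4000, 0.2000, 0.1500, 0.2500)
After 2 minutes: (0.3050, 0.2550, 0.1675, 0.2725)
After 3 minutes: (0.3155, 0.2473, 0.1689, 0.2684)
P(in Throttled after 3 minutes) = 0.2684

0.2684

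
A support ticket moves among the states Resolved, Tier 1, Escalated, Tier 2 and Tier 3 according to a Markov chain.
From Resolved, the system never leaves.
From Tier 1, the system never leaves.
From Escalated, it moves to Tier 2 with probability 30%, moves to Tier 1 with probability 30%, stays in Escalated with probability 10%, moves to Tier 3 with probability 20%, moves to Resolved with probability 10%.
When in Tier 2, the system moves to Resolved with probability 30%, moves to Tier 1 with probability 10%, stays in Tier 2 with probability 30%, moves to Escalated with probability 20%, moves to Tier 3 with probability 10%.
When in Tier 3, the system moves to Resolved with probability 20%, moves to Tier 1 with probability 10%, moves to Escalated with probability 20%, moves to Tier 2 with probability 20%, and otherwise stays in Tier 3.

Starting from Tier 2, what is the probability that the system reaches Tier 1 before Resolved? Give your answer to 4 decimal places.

Let h(s) be the probability of absorption at Tier 1 starting from transient state s. Then h(Tier 1) = 1 and h(Resolved) = 0. By first-step analysis:
h(Escalated) = 0.1·0 + 0.3·1 + 0.1·h(Escalated) + 0.3·h(Tier 2) + 0.2·h(Tier 3)
h(Tier 2) = 0.3·0 + 0.1·1 + 0.2·h(Escalated) + 0.3·h(Tier 2) + 0.1·h(Tier 3)
h(Tier 3) = 0.2·0 + 0.1·1 + 0.2·h(Escalated) + 0.2·h(Tier 2) + 0.3·h(Tier 3)
Solving: h(Escalated) = 0.5398, h(Tier 2) = 0.3540, h(Tier 3) = 0.3982.
Starting from Tier 2, the probability is 0.3540.

0.3540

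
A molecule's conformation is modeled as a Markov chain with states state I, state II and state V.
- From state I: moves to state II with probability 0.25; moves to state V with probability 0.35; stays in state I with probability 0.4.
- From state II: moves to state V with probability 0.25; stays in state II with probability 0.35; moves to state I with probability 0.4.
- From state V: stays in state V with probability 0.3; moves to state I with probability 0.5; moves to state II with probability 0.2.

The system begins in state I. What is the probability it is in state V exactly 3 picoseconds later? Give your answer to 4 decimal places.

Propagate the distribution vector 3 picoseconds from state I.
After 0 picoseconds: (1.0000, 0.0000, 0.0000)
After 1 picosecond: (0.4000, 0.2500, 0.3500)
After 2 picoseconds: (0.4350, 0.2575, 0.3075)
After 3 picoseconds: (0.4308, 0.2604, 0.3089)
P(in state V after 3 picoseconds) = 0.3089

0.3089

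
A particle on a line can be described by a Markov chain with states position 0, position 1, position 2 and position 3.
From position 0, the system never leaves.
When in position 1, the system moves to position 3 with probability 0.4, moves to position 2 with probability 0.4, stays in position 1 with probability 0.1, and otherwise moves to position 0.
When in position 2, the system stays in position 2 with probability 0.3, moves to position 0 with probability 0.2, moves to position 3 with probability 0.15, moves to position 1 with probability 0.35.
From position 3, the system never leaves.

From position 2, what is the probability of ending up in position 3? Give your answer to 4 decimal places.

0.5612

Let h(s) be the probability of absorption at position 3 starting from transient state s. Then h(position 3) = 1 and h(position 0) = 0. By first-step analysis:
h(position 1) = 0.1·0 + 0.1·h(position 1) + 0.4·h(position 2) + 0.4·1
h(position 2) = 0.2·0 + 0.35·h(position 1) + 0.3·h(position 2) + 0.15·1
Solving: h(position 1) = 0.6939, h(position 2) = 0.5612.
Starting from position 2, the probability is 0.5612.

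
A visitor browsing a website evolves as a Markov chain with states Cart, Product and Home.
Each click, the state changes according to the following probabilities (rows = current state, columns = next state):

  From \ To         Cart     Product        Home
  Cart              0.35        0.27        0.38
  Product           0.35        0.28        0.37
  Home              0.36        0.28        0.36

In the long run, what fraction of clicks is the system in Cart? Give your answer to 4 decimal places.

Let the stationary distribution be π with π = πP and π_1 + π_2 + π_3 = 1.
π_1 = 0.35·π_1 + 0.35·π_2 + 0.36·π_3
π_2 = 0.27·π_1 + 0.28·π_2 + 0.28·π_3
Solving with the normalization constraint gives π = (0.3537, 0.2765, 0.3698).
So the stationary probability of Cart is 0.3537.

0.3537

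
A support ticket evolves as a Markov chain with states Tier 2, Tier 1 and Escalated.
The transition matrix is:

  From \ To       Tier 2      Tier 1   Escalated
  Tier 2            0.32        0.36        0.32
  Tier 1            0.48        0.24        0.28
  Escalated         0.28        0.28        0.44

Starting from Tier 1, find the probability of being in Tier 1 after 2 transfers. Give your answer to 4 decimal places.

0.3088

Sum over the intermediate state after 1 transfer:
P = P(Tier 1→Tier 2)·P(Tier 2→Tier 1) + P(Tier 1→Tier 1)·P(Tier 1→Tier 1) + P(Tier 1→Escalated)·P(Escalated→Tier 1)
  = 0.48×0.36 + 0.24×0.24 + 0.28×0.28
  = 0.1728 + 0.0576 + 0.0784 = 0.3088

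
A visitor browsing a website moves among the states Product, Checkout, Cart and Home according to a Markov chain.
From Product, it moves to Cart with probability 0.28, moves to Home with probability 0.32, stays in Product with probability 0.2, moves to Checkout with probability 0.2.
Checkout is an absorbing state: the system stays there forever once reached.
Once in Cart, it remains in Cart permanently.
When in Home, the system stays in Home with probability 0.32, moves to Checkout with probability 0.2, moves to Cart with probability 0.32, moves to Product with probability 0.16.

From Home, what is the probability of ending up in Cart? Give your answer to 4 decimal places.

0.6104

Let h(s) be the probability of absorption at Cart starting from transient state s. Then h(Cart) = 1 and h(Checkout) = 0. By first-step analysis:
h(Product) = 0.2·h(Product) + 0.2·0 + 0.28·1 + 0.32·h(Home)
h(Home) = 0.16·h(Product) + 0.2·0 + 0.32·1 + 0.32·h(Home)
Solving: h(Product) = 0.5942, h(Home) = 0.6104.
Starting from Home, the probability is 0.6104.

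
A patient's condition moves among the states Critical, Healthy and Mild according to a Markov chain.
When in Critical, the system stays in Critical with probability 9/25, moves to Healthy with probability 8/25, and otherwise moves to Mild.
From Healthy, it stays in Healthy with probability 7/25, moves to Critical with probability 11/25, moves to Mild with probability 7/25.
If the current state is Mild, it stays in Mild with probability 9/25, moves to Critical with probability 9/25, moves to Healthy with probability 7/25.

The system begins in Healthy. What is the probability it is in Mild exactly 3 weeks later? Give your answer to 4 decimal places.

Propagate the distribution vector 3 weeks from Healthy.
After 0 weeks: (0.0000, 1.0000, 0.0000)
After 1 week: (0.4400, 0.2800, 0.2800)
After 2 weeks: (0.3824, 0.2976, 0.3200)
After 3 weeks: (0.3838, 0.2953, 0.3209)
P(in Mild after 3 weeks) = 0.3209

0.3209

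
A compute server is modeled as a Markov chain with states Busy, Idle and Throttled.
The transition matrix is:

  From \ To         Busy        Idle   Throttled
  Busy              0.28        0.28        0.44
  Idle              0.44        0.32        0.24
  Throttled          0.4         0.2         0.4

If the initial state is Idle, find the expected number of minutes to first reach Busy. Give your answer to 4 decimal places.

2.3333

Let t(s) be the expected number of minutes to first reach Busy from state s, with t(Busy) = 0. Conditioning on the first minute:
t(Idle) = 1 + 0.32·t(Idle) + 0.24·t(Throttled)
t(Throttled) = 1 + 0.2·t(Idle) + 0.4·t(Throttled)
Solving: t(Idle) = 2.3333, t(Throttled) = 2.4444.
Expected minutes from Idle to Busy: 2.3333.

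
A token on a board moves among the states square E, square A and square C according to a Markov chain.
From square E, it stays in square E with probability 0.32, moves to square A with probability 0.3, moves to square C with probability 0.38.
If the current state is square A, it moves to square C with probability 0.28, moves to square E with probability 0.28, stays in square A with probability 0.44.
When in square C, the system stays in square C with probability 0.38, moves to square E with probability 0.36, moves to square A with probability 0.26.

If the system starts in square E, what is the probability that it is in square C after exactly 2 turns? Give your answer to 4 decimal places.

Sum over the intermediate state after 1 turn:
P = P(square E→square E)·P(square E→square C) + P(square E→square A)·P(square A→square C) + P(square E→square C)·P(square C→square C)
  = 0.32×0.38 + 0.3×0.28 + 0.38×0.38
  = 0.1216 + 0.0840 + 0.1444 = 0.3500

0.3500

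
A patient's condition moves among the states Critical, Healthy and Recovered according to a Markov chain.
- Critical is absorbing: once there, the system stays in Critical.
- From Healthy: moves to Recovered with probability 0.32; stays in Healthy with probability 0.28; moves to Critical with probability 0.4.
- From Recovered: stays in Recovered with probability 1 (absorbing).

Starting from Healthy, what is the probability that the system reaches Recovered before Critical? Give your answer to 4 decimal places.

Let h(s) be the probability of absorption at Recovered starting from transient state s. Then h(Recovered) = 1 and h(Critical) = 0. By first-step analysis:
h(Healthy) = 0.4·0 + 0.28·h(Healthy) + 0.32·1
Solving: h(Healthy) = 0.4444.
Starting from Healthy, the probability is 0.4444.

0.4444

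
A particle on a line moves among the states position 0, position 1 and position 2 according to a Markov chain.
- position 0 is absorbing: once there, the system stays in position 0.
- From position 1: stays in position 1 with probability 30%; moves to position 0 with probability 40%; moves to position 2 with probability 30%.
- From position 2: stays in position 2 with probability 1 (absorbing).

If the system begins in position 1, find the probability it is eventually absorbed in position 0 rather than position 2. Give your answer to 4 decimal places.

Let h(s) be the probability of absorption at position 0 starting from transient state s. Then h(position 0) = 1 and h(position 2) = 0. By first-step analysis:
h(position 1) = 0.4·1 + 0.3·h(position 1) + 0.3·0
Solving: h(position 1) = 0.5714.
Starting from position 1, the probability is 0.5714.

0.5714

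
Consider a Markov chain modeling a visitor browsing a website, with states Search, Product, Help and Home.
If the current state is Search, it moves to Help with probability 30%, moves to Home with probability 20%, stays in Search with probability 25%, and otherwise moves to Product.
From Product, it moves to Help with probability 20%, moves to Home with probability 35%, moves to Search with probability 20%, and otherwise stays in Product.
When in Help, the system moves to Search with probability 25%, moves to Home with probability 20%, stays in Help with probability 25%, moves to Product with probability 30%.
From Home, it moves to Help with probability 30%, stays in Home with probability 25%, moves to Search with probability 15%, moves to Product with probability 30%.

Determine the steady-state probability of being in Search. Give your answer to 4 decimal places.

0.2108

Let the stationary distribution be π with π = πP and π_1 + π_2 + π_3 + π_4 = 1.
π_1 = 0.25·π_1 + 0.2·π_2 + 0.25·π_3 + 0.15·π_4
π_2 = 0.25·π_1 + 0.25·π_2 + 0.3·π_3 + 0.3·π_4
π_3 = 0.3·π_1 + 0.2·π_2 + 0.25·π_3 + 0.3·π_4
Solving with the normalization constraint gives π = (0.2108, 0.2757, 0.2595, 0.2541).
So the stationary probability of Search is 0.2108.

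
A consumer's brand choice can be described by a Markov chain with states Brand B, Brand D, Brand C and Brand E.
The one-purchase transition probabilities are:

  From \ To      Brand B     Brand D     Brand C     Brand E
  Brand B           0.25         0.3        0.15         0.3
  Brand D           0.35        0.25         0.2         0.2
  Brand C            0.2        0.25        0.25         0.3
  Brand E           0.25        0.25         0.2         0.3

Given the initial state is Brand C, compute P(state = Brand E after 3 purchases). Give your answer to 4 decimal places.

Propagate the distribution vector 3 purchases from Brand C.
After 0 purchases: (0.0000, 0.0000, 1.0000, 0.0000)
After 1 purchase: (0.2000, 0.2500, 0.2500, 0.3000)
After 2 purchases: (0.2625, 0.2600, 0.2025, 0.2750)
After 3 purchases: (0.2659, 0.2631, 0.1970, 0.2740)
P(in Brand E after 3 purchases) = 0.2740

0.2740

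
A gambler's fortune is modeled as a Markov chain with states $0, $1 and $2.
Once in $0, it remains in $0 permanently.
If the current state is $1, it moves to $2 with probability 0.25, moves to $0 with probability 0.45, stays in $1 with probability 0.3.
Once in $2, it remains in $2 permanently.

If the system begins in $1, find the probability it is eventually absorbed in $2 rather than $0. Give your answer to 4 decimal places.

Let h(s) be the probability of absorption at $2 starting from transient state s. Then h($2) = 1 and h($0) = 0. By first-step analysis:
h($1) = 0.45·0 + 0.3·h($1) + 0.25·1
Solving: h($1) = 0.3571.
Starting from $1, the probability is 0.3571.

0.3571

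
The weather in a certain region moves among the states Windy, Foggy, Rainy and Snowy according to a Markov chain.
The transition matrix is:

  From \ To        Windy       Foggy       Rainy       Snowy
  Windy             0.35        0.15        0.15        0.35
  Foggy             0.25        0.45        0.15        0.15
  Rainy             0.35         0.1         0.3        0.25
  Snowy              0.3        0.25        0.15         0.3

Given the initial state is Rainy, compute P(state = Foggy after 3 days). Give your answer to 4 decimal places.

Propagate the distribution vector 3 days from Rainy.
After 0 days: (0.0000, 0.0000, 1.0000, 0.0000)
After 1 day: (0.3500, 0.1000, 0.3000, 0.2500)
After 2 days: (0.3275, 0.1900, 0.1950, 0.2875)
After 3 days: (0.3166, 0.2260, 0.1793, 0.2781)
P(in Foggy after 3 days) = 0.2260

0.2260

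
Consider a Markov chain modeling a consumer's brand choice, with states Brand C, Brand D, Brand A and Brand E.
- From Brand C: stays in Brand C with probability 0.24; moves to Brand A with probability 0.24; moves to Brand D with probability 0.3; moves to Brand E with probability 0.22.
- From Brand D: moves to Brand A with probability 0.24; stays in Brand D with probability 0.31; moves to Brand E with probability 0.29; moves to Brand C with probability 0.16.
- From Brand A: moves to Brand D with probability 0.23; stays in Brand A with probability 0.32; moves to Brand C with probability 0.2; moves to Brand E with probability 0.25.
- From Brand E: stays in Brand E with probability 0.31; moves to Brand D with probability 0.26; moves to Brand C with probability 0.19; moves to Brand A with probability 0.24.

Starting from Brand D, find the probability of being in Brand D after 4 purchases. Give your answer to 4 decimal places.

0.2736

Propagate the distribution vector 4 purchases from Brand D.
After 0 purchases: (0.0000, 1.0000, 0.0000, 0.0000)
After 1 purchase: (0.1600, 0.3100, 0.2400, 0.2900)
After 2 purchases: (0.1911, 0.2747, 0.2592, 0.2750)
After 3 purchases: (0.1939, 0.2736, 0.2607, 0.2718)
After 4 purchases: (0.1941, 0.2736, 0.2609, 0.2714)
P(in Brand D after 4 purchases) = 0.2736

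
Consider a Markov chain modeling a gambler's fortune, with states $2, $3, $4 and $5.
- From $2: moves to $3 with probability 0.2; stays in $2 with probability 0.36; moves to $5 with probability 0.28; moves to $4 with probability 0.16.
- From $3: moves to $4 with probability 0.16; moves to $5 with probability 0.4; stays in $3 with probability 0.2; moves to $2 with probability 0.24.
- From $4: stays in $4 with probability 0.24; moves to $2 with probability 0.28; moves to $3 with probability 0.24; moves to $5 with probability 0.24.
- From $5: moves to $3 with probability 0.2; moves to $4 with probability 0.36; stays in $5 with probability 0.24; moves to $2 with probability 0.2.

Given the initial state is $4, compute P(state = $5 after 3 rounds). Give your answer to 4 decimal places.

0.2845

Propagate the distribution vector 3 rounds from $4.
After 0 rounds: (0.0000, 0.0000, 1.0000, 0.0000)
After 1 round: (0.2800, 0.2400, 0.2400, 0.2400)
After 2 rounds: (0.2736, 0.2096, 0.2272, 0.2896)
After 3 rounds: (0.2703, 0.2091, 0.2361, 0.2845)
P(in $5 after 3 rounds) = 0.2845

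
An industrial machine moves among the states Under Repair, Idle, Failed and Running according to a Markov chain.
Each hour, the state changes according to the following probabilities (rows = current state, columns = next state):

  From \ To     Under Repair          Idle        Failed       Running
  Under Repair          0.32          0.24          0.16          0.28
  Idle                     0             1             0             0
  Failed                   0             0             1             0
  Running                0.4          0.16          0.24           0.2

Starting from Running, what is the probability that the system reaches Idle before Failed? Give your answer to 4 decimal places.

0.4741

Let h(s) be the probability of absorption at Idle starting from transient state s. Then h(Idle) = 1 and h(Failed) = 0. By first-step analysis:
h(Under Repair) = 0.32·h(Under Repair) + 0.24·1 + 0.16·0 + 0.28·h(Running)
h(Running) = 0.4·h(Under Repair) + 0.16·1 + 0.24·0 + 0.2·h(Running)
Solving: h(Under Repair) = 0.5481, h(Running) = 0.4741.
Starting from Running, the probability is 0.4741.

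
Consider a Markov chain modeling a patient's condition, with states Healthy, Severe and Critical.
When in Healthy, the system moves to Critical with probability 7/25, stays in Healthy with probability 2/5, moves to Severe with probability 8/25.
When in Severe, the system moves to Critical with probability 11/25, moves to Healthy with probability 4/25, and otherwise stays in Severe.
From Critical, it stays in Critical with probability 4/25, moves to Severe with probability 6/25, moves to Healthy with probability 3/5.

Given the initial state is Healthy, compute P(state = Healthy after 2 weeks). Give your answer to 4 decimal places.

0.3792

Sum over the intermediate state after 1 week:
P = P(Healthy→Healthy)·P(Healthy→Healthy) + P(Healthy→Severe)·P(Severe→Healthy) + P(Healthy→Critical)·P(Critical→Healthy)
  = 0.4×0.4 + 0.32×0.16 + 0.28×0.6
  = 0.1600 + 0.0512 + 0.1680 = 0.3792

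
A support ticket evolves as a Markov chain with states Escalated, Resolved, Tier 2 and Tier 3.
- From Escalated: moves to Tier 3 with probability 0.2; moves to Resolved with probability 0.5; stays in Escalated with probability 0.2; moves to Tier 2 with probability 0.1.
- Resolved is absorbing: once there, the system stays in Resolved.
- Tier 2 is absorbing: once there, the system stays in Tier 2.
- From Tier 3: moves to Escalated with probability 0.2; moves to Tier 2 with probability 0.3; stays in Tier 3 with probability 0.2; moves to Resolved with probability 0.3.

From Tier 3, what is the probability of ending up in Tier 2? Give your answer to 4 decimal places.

Let h(s) be the probability of absorption at Tier 2 starting from transient state s. Then h(Tier 2) = 1 and h(Resolved) = 0. By first-step analysis:
h(Escalated) = 0.2·h(Escalated) + 0.5·0 + 0.1·1 + 0.2·h(Tier 3)
h(Tier 3) = 0.2·h(Escalated) + 0.3·0 + 0.3·1 + 0.2·h(Tier 3)
Solving: h(Escalated) = 0.2333, h(Tier 3) = 0.4333.
Starting from Tier 3, the probability is 0.4333.

0.4333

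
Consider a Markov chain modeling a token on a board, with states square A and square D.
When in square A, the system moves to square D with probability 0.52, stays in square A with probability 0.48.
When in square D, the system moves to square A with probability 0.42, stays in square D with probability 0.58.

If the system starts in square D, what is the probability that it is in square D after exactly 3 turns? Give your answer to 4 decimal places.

0.5533

Propagate the distribution vector 3 turns from square D.
After 0 turns: (0.0000, 1.0000)
After 1 turn: (0.4200, 0.5800)
After 2 turns: (0.4452, 0.5548)
After 3 turns: (0.4467, 0.5533)
P(in square D after 3 turns) = 0.5533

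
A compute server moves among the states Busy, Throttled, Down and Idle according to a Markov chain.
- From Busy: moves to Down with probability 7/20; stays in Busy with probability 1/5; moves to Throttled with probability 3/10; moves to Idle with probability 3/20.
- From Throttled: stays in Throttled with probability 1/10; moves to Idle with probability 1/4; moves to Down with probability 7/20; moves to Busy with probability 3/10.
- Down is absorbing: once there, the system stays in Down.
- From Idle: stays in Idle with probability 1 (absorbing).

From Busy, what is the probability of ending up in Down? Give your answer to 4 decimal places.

0.6667

Let h(s) be the probability of absorption at Down starting from transient state s. Then h(Down) = 1 and h(Idle) = 0. By first-step analysis:
h(Busy) = 0.2·h(Busy) + 0.3·h(Throttled) + 0.35·1 + 0.15·0
h(Throttled) = 0.3·h(Busy) + 0.1·h(Throttled) + 0.35·1 + 0.25·0
Solving: h(Busy) = 0.6667, h(Throttled) = 0.6111.
Starting from Busy, the probability is 0.6667.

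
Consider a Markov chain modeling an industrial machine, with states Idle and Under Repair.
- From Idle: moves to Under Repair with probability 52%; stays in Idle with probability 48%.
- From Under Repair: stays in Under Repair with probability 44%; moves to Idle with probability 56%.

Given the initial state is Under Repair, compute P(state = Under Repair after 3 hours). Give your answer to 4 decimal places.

Propagate the distribution vector 3 hours from Under Repair.
After 0 hours: (0.0000, 1.0000)
After 1 hour: (0.5600, 0.4400)
After 2 hours: (0.5152, 0.4848)
After 3 hours: (0.5188, 0.4812)
P(in Under Repair after 3 hours) = 0.4812

0.4812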